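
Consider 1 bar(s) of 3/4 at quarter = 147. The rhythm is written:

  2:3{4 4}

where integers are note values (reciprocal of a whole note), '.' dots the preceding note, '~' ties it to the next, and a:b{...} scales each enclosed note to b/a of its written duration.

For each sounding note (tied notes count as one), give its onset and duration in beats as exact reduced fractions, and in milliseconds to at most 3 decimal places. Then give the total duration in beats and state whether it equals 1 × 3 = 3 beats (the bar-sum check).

1) 0.0ms=0b +612.245ms=3/2b
2) 612.245ms=3/2b +612.245ms=3/2b
Σ=3b of 3 (147bpm 3/4) — PASS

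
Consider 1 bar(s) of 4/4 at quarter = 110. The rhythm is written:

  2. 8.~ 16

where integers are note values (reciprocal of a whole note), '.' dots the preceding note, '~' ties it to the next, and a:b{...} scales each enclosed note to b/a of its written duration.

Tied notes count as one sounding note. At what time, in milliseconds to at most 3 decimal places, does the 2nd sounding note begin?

1. 0.0ms @ 0 + 1636.364ms (3)
2. 1636.364ms @ 3 + 545.455ms (1)

note 2 onset = 3b = 1636.364ms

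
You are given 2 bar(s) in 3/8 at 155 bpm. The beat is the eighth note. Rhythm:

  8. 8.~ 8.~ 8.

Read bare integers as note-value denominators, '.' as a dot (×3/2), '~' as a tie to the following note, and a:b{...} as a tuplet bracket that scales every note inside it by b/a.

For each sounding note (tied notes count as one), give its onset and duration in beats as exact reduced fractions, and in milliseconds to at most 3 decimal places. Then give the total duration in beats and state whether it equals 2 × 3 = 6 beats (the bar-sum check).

1) 0.0ms=0b +580.645ms=3/2b
2) 580.645ms=3/2b +1741.935ms=9/2b
Σ=6b of 6 (155bpm 3/8) — PASS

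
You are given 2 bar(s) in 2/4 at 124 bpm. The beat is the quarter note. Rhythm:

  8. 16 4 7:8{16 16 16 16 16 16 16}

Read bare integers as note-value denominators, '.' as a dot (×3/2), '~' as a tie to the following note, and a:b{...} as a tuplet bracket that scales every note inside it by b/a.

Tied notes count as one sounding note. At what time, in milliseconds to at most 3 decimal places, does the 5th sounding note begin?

note 5 onset = 16/7b = 1105.991ms

1. 0.0ms @ 0 + 362.903ms (3/4)
2. 362.903ms @ 3/4 + 120.968ms (1/4)
3. 483.871ms @ 1 + 483.871ms (1)
4. 967.742ms @ 2 + 138.249ms (2/7)
5. 1105.991ms @ 16/7 + 138.249ms (2/7)
6. 1244.24ms @ 18/7 + 138.249ms (2/7)
7. 1382.488ms @ 20/7 + 138.249ms (2/7)
8. 1520.737ms @ 22/7 + 138.249ms (2/7)
9. 1658.986ms @ 24/7 + 138.249ms (2/7)
10. 1797.235ms @ 26/7 + 138.249ms (2/7)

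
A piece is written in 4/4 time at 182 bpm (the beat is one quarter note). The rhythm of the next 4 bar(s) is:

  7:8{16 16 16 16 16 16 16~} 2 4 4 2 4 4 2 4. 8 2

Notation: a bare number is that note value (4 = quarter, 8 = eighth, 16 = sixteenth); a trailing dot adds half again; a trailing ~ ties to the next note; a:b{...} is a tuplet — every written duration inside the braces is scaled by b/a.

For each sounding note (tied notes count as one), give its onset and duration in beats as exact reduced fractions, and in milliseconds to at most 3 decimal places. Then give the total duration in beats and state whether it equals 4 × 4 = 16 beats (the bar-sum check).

1) 0.0ms=0b +94.192ms=2/7b
2) 94.192ms=2/7b +94.192ms=2/7b
3) 188.383ms=4/7b +94.192ms=2/7b
4) 282.575ms=6/7b +94.192ms=2/7b
5) 376.766ms=8/7b +94.192ms=2/7b
6) 470.958ms=10/7b +94.192ms=2/7b
7) 565.149ms=12/7b +753.532ms=16/7b
8) 1318.681ms=4b +329.67ms=1b
9) 1648.352ms=5b +329.67ms=1b
10) 1978.022ms=6b +659.341ms=2b
11) 2637.363ms=8b +329.67ms=1b
12) 2967.033ms=9b +329.67ms=1b
13) 3296.703ms=10b +659.341ms=2b
14) 3956.044ms=12b +494.505ms=3/2b
15) 4450.549ms=27/2b +164.835ms=1/2b
16) 4615.385ms=14b +659.341ms=2b
Σ=16b of 16 (182bpm 4/4) — PASS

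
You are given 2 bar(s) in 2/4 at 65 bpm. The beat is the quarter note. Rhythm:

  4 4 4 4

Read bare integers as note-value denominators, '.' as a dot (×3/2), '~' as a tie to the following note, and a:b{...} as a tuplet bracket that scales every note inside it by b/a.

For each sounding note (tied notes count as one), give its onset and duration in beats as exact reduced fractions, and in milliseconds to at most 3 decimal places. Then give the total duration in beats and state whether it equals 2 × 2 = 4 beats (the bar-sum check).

1) 0.0ms=0b +923.077ms=1b
2) 923.077ms=1b +923.077ms=1b
3) 1846.154ms=2b +923.077ms=1b
4) 2769.231ms=3b +923.077ms=1b
Σ=4b of 4 (65bpm 2/4) — PASS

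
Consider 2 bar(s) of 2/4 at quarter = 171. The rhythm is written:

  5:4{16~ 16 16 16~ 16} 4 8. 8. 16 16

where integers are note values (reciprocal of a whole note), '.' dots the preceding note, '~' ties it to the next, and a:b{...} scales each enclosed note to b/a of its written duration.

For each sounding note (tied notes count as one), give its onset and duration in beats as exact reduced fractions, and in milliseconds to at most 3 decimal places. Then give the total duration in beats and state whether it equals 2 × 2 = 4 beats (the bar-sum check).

1) 0.0ms=0b +140.351ms=2/5b
2) 140.351ms=2/5b +70.175ms=1/5b
3) 210.526ms=3/5b +140.351ms=2/5b
4) 350.877ms=1b +350.877ms=1b
5) 701.754ms=2b +263.158ms=3/4b
6) 964.912ms=11/4b +263.158ms=3/4b
7) 1228.07ms=7/2b +87.719ms=1/4b
8) 1315.789ms=15/4b +87.719ms=1/4b
Σ=4b of 4 (171bpm 2/4) — PASS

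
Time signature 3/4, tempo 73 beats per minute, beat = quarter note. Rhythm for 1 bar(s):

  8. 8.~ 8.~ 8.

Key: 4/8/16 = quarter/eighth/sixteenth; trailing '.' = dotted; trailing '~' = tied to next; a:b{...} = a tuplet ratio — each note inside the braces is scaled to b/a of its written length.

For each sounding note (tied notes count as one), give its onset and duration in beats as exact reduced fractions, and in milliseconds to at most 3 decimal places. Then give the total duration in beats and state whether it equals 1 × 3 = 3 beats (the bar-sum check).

1) 0.0ms=0b +616.438ms=3/4b
2) 616.438ms=3/4b +1849.315ms=9/4b
Σ=3b of 3 (73bpm 3/4) — PASS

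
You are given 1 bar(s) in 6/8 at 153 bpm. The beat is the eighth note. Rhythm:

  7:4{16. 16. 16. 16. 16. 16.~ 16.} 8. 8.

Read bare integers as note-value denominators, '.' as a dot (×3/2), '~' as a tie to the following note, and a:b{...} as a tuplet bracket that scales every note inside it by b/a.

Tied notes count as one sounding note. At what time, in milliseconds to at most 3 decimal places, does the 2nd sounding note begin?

1. 0.0ms @ 0 + 168.067ms (3/7)
2. 168.067ms @ 3/7 + 168.067ms (3/7)
3. 336.134ms @ 6/7 + 168.067ms (3/7)
4. 504.202ms @ 9/7 + 168.067ms (3/7)
5. 672.269ms @ 12/7 + 168.067ms (3/7)
6. 840.336ms @ 15/7 + 336.134ms (6/7)
7. 1176.471ms @ 3 + 588.235ms (3/2)
8. 1764.706ms @ 9/2 + 588.235ms (3/2)

note 2 onset = 3/7b = 168.067ms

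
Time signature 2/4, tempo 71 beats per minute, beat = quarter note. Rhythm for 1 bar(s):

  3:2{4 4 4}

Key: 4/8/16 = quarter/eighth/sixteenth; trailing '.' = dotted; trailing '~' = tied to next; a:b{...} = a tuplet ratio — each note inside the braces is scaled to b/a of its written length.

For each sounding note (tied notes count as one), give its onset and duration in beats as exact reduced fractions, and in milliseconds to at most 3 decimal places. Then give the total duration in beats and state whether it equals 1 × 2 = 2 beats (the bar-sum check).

1) 0.0ms=0b +563.38ms=2/3b
2) 563.38ms=2/3b +563.38ms=2/3b
3) 1126.761ms=4/3b +563.38ms=2/3b
Σ=2b of 2 (71bpm 2/4) — PASS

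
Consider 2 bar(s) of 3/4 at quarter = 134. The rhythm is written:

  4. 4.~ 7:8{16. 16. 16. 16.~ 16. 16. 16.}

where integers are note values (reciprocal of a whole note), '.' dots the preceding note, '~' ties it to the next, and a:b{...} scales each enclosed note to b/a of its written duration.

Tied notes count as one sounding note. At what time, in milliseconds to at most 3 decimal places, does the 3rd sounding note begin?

1. 0.0ms @ 0 + 671.642ms (3/2)
2. 671.642ms @ 3/2 + 863.539ms (27/14)
3. 1535.181ms @ 24/7 + 191.898ms (3/7)
4. 1727.079ms @ 27/7 + 191.898ms (3/7)
5. 1918.977ms @ 30/7 + 383.795ms (6/7)
6. 2302.772ms @ 36/7 + 191.898ms (3/7)
7. 2494.67ms @ 39/7 + 191.898ms (3/7)

note 3 onset = 24/7b = 1535.181ms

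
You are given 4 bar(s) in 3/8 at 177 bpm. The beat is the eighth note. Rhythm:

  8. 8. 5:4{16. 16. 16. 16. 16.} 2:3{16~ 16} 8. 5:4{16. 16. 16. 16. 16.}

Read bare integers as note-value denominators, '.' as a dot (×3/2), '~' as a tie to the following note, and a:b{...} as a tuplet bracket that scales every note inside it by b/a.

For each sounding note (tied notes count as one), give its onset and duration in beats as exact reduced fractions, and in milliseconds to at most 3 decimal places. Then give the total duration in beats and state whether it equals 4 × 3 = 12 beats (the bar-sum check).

1) 0.0ms=0b +508.475ms=3/2b
2) 508.475ms=3/2b +508.475ms=3/2b
3) 1016.949ms=3b +203.39ms=3/5b
4) 1220.339ms=18/5b +203.39ms=3/5b
5) 1423.729ms=21/5b +203.39ms=3/5b
6) 1627.119ms=24/5b +203.39ms=3/5b
7) 1830.508ms=27/5b +203.39ms=3/5b
8) 2033.898ms=6b +508.475ms=3/2b
9) 2542.373ms=15/2b +508.475ms=3/2b
10) 3050.847ms=9b +203.39ms=3/5b
11) 3254.237ms=48/5b +203.39ms=3/5b
12) 3457.627ms=51/5b +203.39ms=3/5b
13) 3661.017ms=54/5b +203.39ms=3/5b
14) 3864.407ms=57/5b +203.39ms=3/5b
Σ=12b of 12 (177bpm 3/8) — PASS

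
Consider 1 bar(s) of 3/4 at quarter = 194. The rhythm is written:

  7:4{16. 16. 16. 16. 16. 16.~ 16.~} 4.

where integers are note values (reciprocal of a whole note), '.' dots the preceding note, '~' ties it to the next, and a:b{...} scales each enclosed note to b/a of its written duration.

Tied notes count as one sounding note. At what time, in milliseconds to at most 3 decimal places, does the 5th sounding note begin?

1. 0.0ms @ 0 + 66.274ms (3/14)
2. 66.274ms @ 3/14 + 66.274ms (3/14)
3. 132.548ms @ 3/7 + 66.274ms (3/14)
4. 198.822ms @ 9/14 + 66.274ms (3/14)
5. 265.096ms @ 6/7 + 66.274ms (3/14)
6. 331.37ms @ 15/14 + 596.465ms (27/14)

note 5 onset = 6/7b = 265.096ms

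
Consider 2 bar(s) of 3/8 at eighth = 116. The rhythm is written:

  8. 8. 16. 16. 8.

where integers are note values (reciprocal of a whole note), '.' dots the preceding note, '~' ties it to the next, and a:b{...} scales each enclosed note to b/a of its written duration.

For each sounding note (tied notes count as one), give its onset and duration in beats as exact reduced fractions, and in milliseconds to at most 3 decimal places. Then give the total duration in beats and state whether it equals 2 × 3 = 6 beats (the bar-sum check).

1) 0.0ms=0b +775.862ms=3/2b
2) 775.862ms=3/2b +775.862ms=3/2b
3) 1551.724ms=3b +387.931ms=3/4b
4) 1939.655ms=15/4b +387.931ms=3/4b
5) 2327.586ms=9/2b +775.862ms=3/2b
Σ=6b of 6 (116bpm 3/8) — PASS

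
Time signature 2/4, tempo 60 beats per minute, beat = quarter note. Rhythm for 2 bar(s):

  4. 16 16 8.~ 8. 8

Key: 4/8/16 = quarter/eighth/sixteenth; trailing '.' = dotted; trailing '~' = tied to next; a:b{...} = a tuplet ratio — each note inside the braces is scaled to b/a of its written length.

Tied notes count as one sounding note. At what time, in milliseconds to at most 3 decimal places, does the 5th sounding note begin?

note 5 onset = 7/2b = 3500.0ms

1. 0.0ms @ 0 + 1500.0ms (3/2)
2. 1500.0ms @ 3/2 + 250.0ms (1/4)
3. 1750.0ms @ 7/4 + 250.0ms (1/4)
4. 2000.0ms @ 2 + 1500.0ms (3/2)
5. 3500.0ms @ 7/2 + 500.0ms (1/2)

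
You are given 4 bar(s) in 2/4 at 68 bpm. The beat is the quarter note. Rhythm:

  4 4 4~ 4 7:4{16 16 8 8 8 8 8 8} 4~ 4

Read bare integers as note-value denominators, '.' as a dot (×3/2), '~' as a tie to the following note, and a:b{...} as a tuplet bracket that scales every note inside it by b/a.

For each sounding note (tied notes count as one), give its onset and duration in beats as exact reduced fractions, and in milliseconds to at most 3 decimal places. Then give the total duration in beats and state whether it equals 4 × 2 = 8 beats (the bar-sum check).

1) 0.0ms=0b +882.353ms=1b
2) 882.353ms=1b +882.353ms=1b
3) 1764.706ms=2b +1764.706ms=2b
4) 3529.412ms=4b +126.05ms=1/7b
5) 3655.462ms=29/7b +126.05ms=1/7b
6) 3781.513ms=30/7b +252.101ms=2/7b
7) 4033.613ms=32/7b +252.101ms=2/7b
8) 4285.714ms=34/7b +252.101ms=2/7b
9) 4537.815ms=36/7b +252.101ms=2/7b
10) 4789.916ms=38/7b +252.101ms=2/7b
11) 5042.017ms=40/7b +252.101ms=2/7b
12) 5294.118ms=6b +1764.706ms=2b
Σ=8b of 8 (68bpm 2/4) — PASS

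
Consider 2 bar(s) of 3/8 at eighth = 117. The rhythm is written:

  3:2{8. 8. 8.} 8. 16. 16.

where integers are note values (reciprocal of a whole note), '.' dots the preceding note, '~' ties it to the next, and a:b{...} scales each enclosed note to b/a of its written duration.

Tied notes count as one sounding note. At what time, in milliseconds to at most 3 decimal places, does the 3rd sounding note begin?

note 3 onset = 2b = 1025.641ms

1. 0.0ms @ 0 + 512.821ms (1)
2. 512.821ms @ 1 + 512.821ms (1)
3. 1025.641ms @ 2 + 512.821ms (1)
4. 1538.462ms @ 3 + 769.231ms (3/2)
5. 2307.692ms @ 9/2 + 384.615ms (3/4)
6. 2692.308ms @ 21/4 + 384.615ms (3/4)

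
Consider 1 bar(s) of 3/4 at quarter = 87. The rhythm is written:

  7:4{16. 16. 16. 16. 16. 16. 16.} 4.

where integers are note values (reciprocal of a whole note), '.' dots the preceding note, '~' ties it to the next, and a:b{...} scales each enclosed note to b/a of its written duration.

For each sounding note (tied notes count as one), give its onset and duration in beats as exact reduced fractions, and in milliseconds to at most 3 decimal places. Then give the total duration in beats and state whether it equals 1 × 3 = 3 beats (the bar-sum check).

1) 0.0ms=0b +147.783ms=3/14b
2) 147.783ms=3/14b +147.783ms=3/14b
3) 295.567ms=3/7b +147.783ms=3/14b
4) 443.35ms=9/14b +147.783ms=3/14b
5) 591.133ms=6/7b +147.783ms=3/14b
6) 738.916ms=15/14b +147.783ms=3/14b
7) 886.7ms=9/7b +147.783ms=3/14b
8) 1034.483ms=3/2b +1034.483ms=3/2b
Σ=3b of 3 (87bpm 3/4) — PASS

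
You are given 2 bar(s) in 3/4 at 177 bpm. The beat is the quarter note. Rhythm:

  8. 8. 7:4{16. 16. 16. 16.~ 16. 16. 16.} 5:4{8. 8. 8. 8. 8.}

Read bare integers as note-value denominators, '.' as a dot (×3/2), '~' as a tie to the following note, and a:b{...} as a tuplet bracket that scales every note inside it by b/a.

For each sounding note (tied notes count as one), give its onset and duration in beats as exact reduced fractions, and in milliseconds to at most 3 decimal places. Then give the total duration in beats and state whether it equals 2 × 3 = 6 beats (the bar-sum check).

1) 0.0ms=0b +254.237ms=3/4b
2) 254.237ms=3/4b +254.237ms=3/4b
3) 508.475ms=3/2b +72.639ms=3/14b
4) 581.114ms=12/7b +72.639ms=3/14b
5) 653.753ms=27/14b +72.639ms=3/14b
6) 726.392ms=15/7b +145.278ms=3/7b
7) 871.671ms=18/7b +72.639ms=3/14b
8) 944.31ms=39/14b +72.639ms=3/14b
9) 1016.949ms=3b +203.39ms=3/5b
10) 1220.339ms=18/5b +203.39ms=3/5b
11) 1423.729ms=21/5b +203.39ms=3/5b
12) 1627.119ms=24/5b +203.39ms=3/5b
13) 1830.508ms=27/5b +203.39ms=3/5b
Σ=6b of 6 (177bpm 3/4) — PASS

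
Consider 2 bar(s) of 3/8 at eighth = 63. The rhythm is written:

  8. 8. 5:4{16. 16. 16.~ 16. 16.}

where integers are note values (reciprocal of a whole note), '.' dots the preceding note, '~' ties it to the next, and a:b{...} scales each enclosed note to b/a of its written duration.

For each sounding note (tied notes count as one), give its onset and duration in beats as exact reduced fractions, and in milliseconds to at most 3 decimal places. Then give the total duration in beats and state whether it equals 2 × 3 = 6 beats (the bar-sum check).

1) 0.0ms=0b +1428.571ms=3/2b
2) 1428.571ms=3/2b +1428.571ms=3/2b
3) 2857.143ms=3b +571.429ms=3/5b
4) 3428.571ms=18/5b +571.429ms=3/5b
5) 4000.0ms=21/5b +1142.857ms=6/5b
6) 5142.857ms=27/5b +571.429ms=3/5b
Σ=6b of 6 (63bpm 3/8) — PASS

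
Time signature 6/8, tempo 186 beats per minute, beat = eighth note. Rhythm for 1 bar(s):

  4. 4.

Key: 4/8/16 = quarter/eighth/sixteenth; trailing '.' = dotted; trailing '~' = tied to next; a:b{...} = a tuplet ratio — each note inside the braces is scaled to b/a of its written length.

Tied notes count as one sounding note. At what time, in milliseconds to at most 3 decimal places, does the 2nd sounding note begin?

note 2 onset = 3b = 967.742ms

1. 0.0ms @ 0 + 967.742ms (3)
2. 967.742ms @ 3 + 967.742ms (3)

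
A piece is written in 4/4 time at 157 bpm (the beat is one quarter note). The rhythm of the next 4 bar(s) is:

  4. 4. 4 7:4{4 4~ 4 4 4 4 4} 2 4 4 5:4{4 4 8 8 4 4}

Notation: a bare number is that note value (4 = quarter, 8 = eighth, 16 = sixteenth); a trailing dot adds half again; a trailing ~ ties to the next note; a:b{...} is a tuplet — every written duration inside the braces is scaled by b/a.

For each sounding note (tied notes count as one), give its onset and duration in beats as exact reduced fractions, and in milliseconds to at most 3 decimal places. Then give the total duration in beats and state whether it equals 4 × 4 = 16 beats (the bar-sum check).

1) 0.0ms=0b +573.248ms=3/2b
2) 573.248ms=3/2b +573.248ms=3/2b
3) 1146.497ms=3b +382.166ms=1b
4) 1528.662ms=4b +218.38ms=4/7b
5) 1747.043ms=32/7b +436.761ms=8/7b
6) 2183.803ms=40/7b +218.38ms=4/7b
7) 2402.184ms=44/7b +218.38ms=4/7b
8) 2620.564ms=48/7b +218.38ms=4/7b
9) 2838.944ms=52/7b +218.38ms=4/7b
10) 3057.325ms=8b +764.331ms=2b
11) 3821.656ms=10b +382.166ms=1b
12) 4203.822ms=11b +382.166ms=1b
13) 4585.987ms=12b +305.732ms=4/5b
14) 4891.72ms=64/5b +305.732ms=4/5b
15) 5197.452ms=68/5b +152.866ms=2/5b
16) 5350.318ms=14b +152.866ms=2/5b
17) 5503.185ms=72/5b +305.732ms=4/5b
18) 5808.917ms=76/5b +305.732ms=4/5b
Σ=16b of 16 (157bpm 4/4) — PASS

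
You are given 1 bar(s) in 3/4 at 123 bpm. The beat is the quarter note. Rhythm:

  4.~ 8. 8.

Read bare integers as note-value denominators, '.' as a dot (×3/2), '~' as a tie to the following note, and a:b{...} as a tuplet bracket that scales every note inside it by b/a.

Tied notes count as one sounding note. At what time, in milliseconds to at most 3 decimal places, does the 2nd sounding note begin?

1. 0.0ms @ 0 + 1097.561ms (9/4)
2. 1097.561ms @ 9/4 + 365.854ms (3/4)

note 2 onset = 9/4b = 1097.561ms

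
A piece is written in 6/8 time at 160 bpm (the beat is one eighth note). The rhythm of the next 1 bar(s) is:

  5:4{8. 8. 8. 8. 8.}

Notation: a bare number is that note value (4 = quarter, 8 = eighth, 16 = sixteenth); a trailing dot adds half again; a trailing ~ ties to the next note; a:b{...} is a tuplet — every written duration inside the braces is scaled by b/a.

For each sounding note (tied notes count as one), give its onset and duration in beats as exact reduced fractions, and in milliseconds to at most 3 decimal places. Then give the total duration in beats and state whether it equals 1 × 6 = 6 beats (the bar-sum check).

1) 0.0ms=0b +450.0ms=6/5b
2) 450.0ms=6/5b +450.0ms=6/5b
3) 900.0ms=12/5b +450.0ms=6/5b
4) 1350.0ms=18/5b +450.0ms=6/5b
5) 1800.0ms=24/5b +450.0ms=6/5b
Σ=6b of 6 (160bpm 6/8) — PASS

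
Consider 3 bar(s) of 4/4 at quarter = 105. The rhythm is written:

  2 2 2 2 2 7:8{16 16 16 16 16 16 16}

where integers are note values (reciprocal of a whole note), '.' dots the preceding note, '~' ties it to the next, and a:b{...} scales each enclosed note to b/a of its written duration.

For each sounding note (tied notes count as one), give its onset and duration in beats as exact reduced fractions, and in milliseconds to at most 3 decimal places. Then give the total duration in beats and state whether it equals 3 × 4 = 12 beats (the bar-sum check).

1) 0.0ms=0b +1142.857ms=2b
2) 1142.857ms=2b +1142.857ms=2b
3) 2285.714ms=4b +1142.857ms=2b
4) 3428.571ms=6b +1142.857ms=2b
5) 4571.429ms=8b +1142.857ms=2b
6) 5714.286ms=10b +163.265ms=2/7b
7) 5877.551ms=72/7b +163.265ms=2/7b
8) 6040.816ms=74/7b +163.265ms=2/7b
9) 6204.082ms=76/7b +163.265ms=2/7b
10) 6367.347ms=78/7b +163.265ms=2/7b
11) 6530.612ms=80/7b +163.265ms=2/7b
12) 6693.878ms=82/7b +163.265ms=2/7b
Σ=12b of 12 (105bpm 4/4) — PASS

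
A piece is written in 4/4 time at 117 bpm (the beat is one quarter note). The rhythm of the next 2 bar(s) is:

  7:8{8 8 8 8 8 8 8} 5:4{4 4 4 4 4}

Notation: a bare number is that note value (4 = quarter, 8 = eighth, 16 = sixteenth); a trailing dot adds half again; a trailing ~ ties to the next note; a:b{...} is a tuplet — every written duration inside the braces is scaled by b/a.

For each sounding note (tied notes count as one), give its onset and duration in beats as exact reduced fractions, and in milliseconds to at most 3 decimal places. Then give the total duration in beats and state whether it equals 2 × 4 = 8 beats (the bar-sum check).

1) 0.0ms=0b +293.04ms=4/7b
2) 293.04ms=4/7b +293.04ms=4/7b
3) 586.081ms=8/7b +293.04ms=4/7b
4) 879.121ms=12/7b +293.04ms=4/7b
5) 1172.161ms=16/7b +293.04ms=4/7b
6) 1465.201ms=20/7b +293.04ms=4/7b
7) 1758.242ms=24/7b +293.04ms=4/7b
8) 2051.282ms=4b +410.256ms=4/5b
9) 2461.538ms=24/5b +410.256ms=4/5b
10) 2871.795ms=28/5b +410.256ms=4/5b
11) 3282.051ms=32/5b +410.256ms=4/5b
12) 3692.308ms=36/5b +410.256ms=4/5b
Σ=8b of 8 (117bpm 4/4) — PASS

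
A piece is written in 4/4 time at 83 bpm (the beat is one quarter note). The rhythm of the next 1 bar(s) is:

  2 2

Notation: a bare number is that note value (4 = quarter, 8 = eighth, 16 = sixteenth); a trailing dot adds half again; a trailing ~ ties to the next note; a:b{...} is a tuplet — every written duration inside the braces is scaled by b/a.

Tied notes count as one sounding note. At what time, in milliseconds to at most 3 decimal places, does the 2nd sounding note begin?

note 2 onset = 2b = 1445.783ms

1. 0.0ms @ 0 + 1445.783ms (2)
2. 1445.783ms @ 2 + 1445.783ms (2)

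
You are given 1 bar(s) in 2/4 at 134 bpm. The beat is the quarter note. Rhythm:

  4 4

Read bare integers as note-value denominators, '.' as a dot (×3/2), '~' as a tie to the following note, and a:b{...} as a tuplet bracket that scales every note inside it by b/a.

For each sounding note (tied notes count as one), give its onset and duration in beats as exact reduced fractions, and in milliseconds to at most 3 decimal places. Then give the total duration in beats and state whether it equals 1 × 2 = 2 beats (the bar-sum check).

1) 0.0ms=0b +447.761ms=1b
2) 447.761ms=1b +447.761ms=1b
Σ=2b of 2 (134bpm 2/4) — PASS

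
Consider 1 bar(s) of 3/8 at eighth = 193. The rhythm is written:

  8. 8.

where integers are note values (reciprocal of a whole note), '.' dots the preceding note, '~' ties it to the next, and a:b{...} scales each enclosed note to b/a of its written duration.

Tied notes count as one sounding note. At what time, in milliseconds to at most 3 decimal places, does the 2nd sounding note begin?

1. 0.0ms @ 0 + 466.321ms (3/2)
2. 466.321ms @ 3/2 + 466.321ms (3/2)

note 2 onset = 3/2b = 466.321ms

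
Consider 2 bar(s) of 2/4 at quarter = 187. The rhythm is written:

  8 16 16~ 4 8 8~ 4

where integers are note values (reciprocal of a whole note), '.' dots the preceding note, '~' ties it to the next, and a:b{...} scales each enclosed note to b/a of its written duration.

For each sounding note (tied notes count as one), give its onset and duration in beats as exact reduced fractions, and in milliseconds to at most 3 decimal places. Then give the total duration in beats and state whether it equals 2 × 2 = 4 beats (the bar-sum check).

1) 0.0ms=0b +160.428ms=1/2b
2) 160.428ms=1/2b +80.214ms=1/4b
3) 240.642ms=3/4b +401.07ms=5/4b
4) 641.711ms=2b +160.428ms=1/2b
5) 802.139ms=5/2b +481.283ms=3/2b
Σ=4b of 4 (187bpm 2/4) — PASS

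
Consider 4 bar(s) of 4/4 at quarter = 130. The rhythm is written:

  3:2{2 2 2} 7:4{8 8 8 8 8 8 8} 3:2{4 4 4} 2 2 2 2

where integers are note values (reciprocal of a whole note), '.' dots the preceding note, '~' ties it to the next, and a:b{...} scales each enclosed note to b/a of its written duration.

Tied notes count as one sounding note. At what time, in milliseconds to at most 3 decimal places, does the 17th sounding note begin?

note 17 onset = 14b = 6461.538ms

1. 0.0ms @ 0 + 615.385ms (4/3)
2. 615.385ms @ 4/3 + 615.385ms (4/3)
3. 1230.769ms @ 8/3 + 615.385ms (4/3)
4. 1846.154ms @ 4 + 131.868ms (2/7)
5. 1978.022ms @ 30/7 + 131.868ms (2/7)
6. 2109.89ms @ 32/7 + 131.868ms (2/7)
7. 2241.758ms @ 34/7 + 131.868ms (2/7)
8. 2373.626ms @ 36/7 + 131.868ms (2/7)
9. 2505.495ms @ 38/7 + 131.868ms (2/7)
10. 2637.363ms @ 40/7 + 131.868ms (2/7)
11. 2769.231ms @ 6 + 307.692ms (2/3)
12. 3076.923ms @ 20/3 + 307.692ms (2/3)
13. 3384.615ms @ 22/3 + 307.692ms (2/3)
14. 3692.308ms @ 8 + 923.077ms (2)
15. 4615.385ms @ 10 + 923.077ms (2)
16. 5538.462ms @ 12 + 923.077ms (2)
17. 6461.538ms @ 14 + 923.077ms (2)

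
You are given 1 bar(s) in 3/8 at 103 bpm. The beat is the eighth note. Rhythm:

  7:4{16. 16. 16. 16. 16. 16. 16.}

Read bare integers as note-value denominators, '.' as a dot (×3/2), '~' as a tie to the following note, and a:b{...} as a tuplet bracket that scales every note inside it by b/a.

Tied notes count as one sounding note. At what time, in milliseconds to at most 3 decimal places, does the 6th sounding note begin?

note 6 onset = 15/7b = 1248.266ms

1. 0.0ms @ 0 + 249.653ms (3/7)
2. 249.653ms @ 3/7 + 249.653ms (3/7)
3. 499.307ms @ 6/7 + 249.653ms (3/7)
4. 748.96ms @ 9/7 + 249.653ms (3/7)
5. 998.613ms @ 12/7 + 249.653ms (3/7)
6. 1248.266ms @ 15/7 + 249.653ms (3/7)
7. 1497.92ms @ 18/7 + 249.653ms (3/7)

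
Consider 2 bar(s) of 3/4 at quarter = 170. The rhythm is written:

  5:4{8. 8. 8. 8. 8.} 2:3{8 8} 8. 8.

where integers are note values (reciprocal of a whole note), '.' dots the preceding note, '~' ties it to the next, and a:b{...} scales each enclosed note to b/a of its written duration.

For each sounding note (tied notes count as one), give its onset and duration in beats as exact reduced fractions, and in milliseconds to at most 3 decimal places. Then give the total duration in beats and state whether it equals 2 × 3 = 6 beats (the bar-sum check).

1) 0.0ms=0b +211.765ms=3/5b
2) 211.765ms=3/5b +211.765ms=3/5b
3) 423.529ms=6/5b +211.765ms=3/5b
4) 635.294ms=9/5b +211.765ms=3/5b
5) 847.059ms=12/5b +211.765ms=3/5b
6) 1058.824ms=3b +264.706ms=3/4b
7) 1323.529ms=15/4b +264.706ms=3/4b
8) 1588.235ms=9/2b +264.706ms=3/4b
9) 1852.941ms=21/4b +264.706ms=3/4b
Σ=6b of 6 (170bpm 3/4) — PASS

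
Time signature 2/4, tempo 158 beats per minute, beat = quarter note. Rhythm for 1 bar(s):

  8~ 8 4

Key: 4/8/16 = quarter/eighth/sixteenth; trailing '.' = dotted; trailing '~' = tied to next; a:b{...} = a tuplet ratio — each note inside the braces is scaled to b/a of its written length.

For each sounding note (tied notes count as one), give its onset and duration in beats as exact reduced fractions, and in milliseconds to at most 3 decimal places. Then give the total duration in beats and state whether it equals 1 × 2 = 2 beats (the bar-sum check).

1) 0.0ms=0b +379.747ms=1b
2) 379.747ms=1b +379.747ms=1b
Σ=2b of 2 (158bpm 2/4) — PASS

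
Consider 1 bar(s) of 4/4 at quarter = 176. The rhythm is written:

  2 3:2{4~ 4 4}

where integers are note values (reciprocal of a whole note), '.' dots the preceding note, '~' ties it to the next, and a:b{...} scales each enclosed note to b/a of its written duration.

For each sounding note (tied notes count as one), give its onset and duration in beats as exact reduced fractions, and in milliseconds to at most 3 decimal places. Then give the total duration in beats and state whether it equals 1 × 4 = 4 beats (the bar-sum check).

1) 0.0ms=0b +681.818ms=2b
2) 681.818ms=2b +454.545ms=4/3b
3) 1136.364ms=10/3b +227.273ms=2/3b
Σ=4b of 4 (176bpm 4/4) — PASS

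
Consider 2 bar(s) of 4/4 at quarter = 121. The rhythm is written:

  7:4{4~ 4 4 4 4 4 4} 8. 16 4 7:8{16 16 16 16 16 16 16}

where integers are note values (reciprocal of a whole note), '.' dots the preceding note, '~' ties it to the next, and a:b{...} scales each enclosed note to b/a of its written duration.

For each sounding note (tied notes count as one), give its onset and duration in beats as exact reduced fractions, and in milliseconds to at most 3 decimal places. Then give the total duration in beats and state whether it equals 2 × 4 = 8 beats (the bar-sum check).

1) 0.0ms=0b +566.706ms=8/7b
2) 566.706ms=8/7b +283.353ms=4/7b
3) 850.059ms=12/7b +283.353ms=4/7b
4) 1133.412ms=16/7b +283.353ms=4/7b
5) 1416.765ms=20/7b +283.353ms=4/7b
6) 1700.118ms=24/7b +283.353ms=4/7b
7) 1983.471ms=4b +371.901ms=3/4b
8) 2355.372ms=19/4b +123.967ms=1/4b
9) 2479.339ms=5b +495.868ms=1b
10) 2975.207ms=6b +141.677ms=2/7b
11) 3116.883ms=44/7b +141.677ms=2/7b
12) 3258.56ms=46/7b +141.677ms=2/7b
13) 3400.236ms=48/7b +141.677ms=2/7b
14) 3541.913ms=50/7b +141.677ms=2/7b
15) 3683.589ms=52/7b +141.677ms=2/7b
16) 3825.266ms=54/7b +141.677ms=2/7b
Σ=8b of 8 (121bpm 4/4) — PASS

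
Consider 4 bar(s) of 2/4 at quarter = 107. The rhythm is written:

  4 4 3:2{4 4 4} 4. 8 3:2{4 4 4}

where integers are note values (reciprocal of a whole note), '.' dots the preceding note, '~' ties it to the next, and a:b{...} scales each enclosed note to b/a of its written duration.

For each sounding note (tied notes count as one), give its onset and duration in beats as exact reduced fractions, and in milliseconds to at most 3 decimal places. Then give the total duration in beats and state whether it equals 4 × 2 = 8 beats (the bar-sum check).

1) 0.0ms=0b +560.748ms=1b
2) 560.748ms=1b +560.748ms=1b
3) 1121.495ms=2b +373.832ms=2/3b
4) 1495.327ms=8/3b +373.832ms=2/3b
5) 1869.159ms=10/3b +373.832ms=2/3b
6) 2242.991ms=4b +841.121ms=3/2b
7) 3084.112ms=11/2b +280.374ms=1/2b
8) 3364.486ms=6b +373.832ms=2/3b
9) 3738.318ms=20/3b +373.832ms=2/3b
10) 4112.15ms=22/3b +373.832ms=2/3b
Σ=8b of 8 (107bpm 2/4) — PASS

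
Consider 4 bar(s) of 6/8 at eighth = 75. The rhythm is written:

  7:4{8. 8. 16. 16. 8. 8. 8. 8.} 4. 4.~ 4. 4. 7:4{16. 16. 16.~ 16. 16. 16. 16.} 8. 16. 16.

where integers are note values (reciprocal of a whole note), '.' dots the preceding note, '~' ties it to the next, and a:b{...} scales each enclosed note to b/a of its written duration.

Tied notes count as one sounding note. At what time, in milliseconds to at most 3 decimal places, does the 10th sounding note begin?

1. 0.0ms @ 0 + 685.714ms (6/7)
2. 685.714ms @ 6/7 + 685.714ms (6/7)
3. 1371.429ms @ 12/7 + 342.857ms (3/7)
4. 1714.286ms @ 15/7 + 342.857ms (3/7)
5. 2057.143ms @ 18/7 + 685.714ms (6/7)
6. 2742.857ms @ 24/7 + 685.714ms (6/7)
7. 3428.571ms @ 30/7 + 685.714ms (6/7)
8. 4114.286ms @ 36/7 + 685.714ms (6/7)
9. 4800.0ms @ 6 + 2400.0ms (3)
10. 7200.0ms @ 9 + 4800.0ms (6)
11. 12000.0ms @ 15 + 2400.0ms (3)
12. 14400.0ms @ 18 + 342.857ms (3/7)
13. 14742.857ms @ 129/7 + 342.857ms (3/7)
14. 15085.714ms @ 132/7 + 685.714ms (6/7)
15. 15771.429ms @ 138/7 + 342.857ms (3/7)
16. 16114.286ms @ 141/7 + 342.857ms (3/7)
17. 16457.143ms @ 144/7 + 342.857ms (3/7)
18. 16800.0ms @ 21 + 1200.0ms (3/2)
19. 18000.0ms @ 45/2 + 600.0ms (3/4)
20. 18600.0ms @ 93/4 + 600.0ms (3/4)

note 10 onset = 9b = 7200.0ms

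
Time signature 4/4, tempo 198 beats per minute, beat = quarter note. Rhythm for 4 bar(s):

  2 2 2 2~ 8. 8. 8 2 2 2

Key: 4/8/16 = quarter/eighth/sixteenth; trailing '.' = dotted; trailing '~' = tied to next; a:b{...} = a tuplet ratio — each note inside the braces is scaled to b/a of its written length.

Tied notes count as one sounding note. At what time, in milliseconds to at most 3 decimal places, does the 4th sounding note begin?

1. 0.0ms @ 0 + 606.061ms (2)
2. 606.061ms @ 2 + 606.061ms (2)
3. 1212.121ms @ 4 + 606.061ms (2)
4. 1818.182ms @ 6 + 833.333ms (11/4)
5. 2651.515ms @ 35/4 + 227.273ms (3/4)
6. 2878.788ms @ 19/2 + 151.515ms (1/2)
7. 3030.303ms @ 10 + 606.061ms (2)
8. 3636.364ms @ 12 + 606.061ms (2)
9. 4242.424ms @ 14 + 606.061ms (2)

note 4 onset = 6b = 1818.182ms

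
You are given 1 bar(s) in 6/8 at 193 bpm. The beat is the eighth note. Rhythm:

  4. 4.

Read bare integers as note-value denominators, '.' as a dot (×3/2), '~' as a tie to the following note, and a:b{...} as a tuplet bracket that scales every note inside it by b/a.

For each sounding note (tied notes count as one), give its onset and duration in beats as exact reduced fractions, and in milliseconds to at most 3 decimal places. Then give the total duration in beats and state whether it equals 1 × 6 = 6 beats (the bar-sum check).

1) 0.0ms=0b +932.642ms=3b
2) 932.642ms=3b +932.642ms=3b
Σ=6b of 6 (193bpm 6/8) — PASS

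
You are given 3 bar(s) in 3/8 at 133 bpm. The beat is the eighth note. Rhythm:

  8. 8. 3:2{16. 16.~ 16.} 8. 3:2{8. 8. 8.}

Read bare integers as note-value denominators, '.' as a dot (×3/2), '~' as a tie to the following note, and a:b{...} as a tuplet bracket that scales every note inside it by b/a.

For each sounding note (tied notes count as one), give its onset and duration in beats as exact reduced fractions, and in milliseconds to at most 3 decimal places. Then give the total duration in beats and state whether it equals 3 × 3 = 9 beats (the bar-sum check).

1) 0.0ms=0b +676.692ms=3/2b
2) 676.692ms=3/2b +676.692ms=3/2b
3) 1353.383ms=3b +225.564ms=1/2b
4) 1578.947ms=7/2b +451.128ms=1b
5) 2030.075ms=9/2b +676.692ms=3/2b
6) 2706.767ms=6b +451.128ms=1b
7) 3157.895ms=7b +451.128ms=1b
8) 3609.023ms=8b +451.128ms=1b
Σ=9b of 9 (133bpm 3/8) — PASS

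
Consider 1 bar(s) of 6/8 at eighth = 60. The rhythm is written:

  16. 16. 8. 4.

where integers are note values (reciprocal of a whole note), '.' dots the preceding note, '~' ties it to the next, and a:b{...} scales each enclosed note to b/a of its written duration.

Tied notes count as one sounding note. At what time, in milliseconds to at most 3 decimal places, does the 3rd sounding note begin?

note 3 onset = 3/2b = 1500.0ms

1. 0.0ms @ 0 + 750.0ms (3/4)
2. 750.0ms @ 3/4 + 750.0ms (3/4)
3. 1500.0ms @ 3/2 + 1500.0ms (3/2)
4. 3000.0ms @ 3 + 3000.0ms (3)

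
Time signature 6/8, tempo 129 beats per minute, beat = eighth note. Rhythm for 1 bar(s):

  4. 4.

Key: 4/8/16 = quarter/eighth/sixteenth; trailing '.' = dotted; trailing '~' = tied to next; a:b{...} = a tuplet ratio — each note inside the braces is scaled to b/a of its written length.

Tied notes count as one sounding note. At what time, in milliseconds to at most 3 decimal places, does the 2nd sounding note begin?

1. 0.0ms @ 0 + 1395.349ms (3)
2. 1395.349ms @ 3 + 1395.349ms (3)

note 2 onset = 3b = 1395.349ms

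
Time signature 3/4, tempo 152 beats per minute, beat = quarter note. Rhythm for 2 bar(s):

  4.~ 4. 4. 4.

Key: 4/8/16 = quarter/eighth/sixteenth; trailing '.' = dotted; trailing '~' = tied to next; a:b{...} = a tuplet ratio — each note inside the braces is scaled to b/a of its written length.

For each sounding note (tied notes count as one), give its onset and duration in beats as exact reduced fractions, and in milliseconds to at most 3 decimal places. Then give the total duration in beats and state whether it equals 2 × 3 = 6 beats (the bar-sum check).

1) 0.0ms=0b +1184.211ms=3b
2) 1184.211ms=3b +592.105ms=3/2b
3) 1776.316ms=9/2b +592.105ms=3/2b
Σ=6b of 6 (152bpm 3/4) — PASS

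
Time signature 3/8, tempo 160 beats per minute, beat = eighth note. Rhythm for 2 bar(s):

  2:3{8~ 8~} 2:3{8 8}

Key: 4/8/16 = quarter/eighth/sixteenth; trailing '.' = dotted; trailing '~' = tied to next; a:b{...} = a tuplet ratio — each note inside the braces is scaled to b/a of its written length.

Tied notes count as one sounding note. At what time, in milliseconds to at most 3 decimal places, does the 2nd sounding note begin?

note 2 onset = 9/2b = 1687.5ms

1. 0.0ms @ 0 + 1687.5ms (9/2)
2. 1687.5ms @ 9/2 + 562.5ms (3/2)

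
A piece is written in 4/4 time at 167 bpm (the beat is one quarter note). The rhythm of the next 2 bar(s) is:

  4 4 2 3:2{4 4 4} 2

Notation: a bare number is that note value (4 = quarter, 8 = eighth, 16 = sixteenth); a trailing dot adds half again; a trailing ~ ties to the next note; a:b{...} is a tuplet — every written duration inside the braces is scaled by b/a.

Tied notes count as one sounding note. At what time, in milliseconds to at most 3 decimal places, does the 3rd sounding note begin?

1. 0.0ms @ 0 + 359.281ms (1)
2. 359.281ms @ 1 + 359.281ms (1)
3. 718.563ms @ 2 + 718.563ms (2)
4. 1437.126ms @ 4 + 239.521ms (2/3)
5. 1676.647ms @ 14/3 + 239.521ms (2/3)
6. 1916.168ms @ 16/3 + 239.521ms (2/3)
7. 2155.689ms @ 6 + 718.563ms (2)

note 3 onset = 2b = 718.563ms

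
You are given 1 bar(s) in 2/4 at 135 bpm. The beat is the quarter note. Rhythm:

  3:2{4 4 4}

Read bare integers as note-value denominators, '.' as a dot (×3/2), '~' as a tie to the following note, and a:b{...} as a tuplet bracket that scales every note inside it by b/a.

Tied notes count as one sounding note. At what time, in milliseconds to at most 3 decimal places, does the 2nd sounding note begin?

1. 0.0ms @ 0 + 296.296ms (2/3)
2. 296.296ms @ 2/3 + 296.296ms (2/3)
3. 592.593ms @ 4/3 + 296.296ms (2/3)

note 2 onset = 2/3b = 296.296ms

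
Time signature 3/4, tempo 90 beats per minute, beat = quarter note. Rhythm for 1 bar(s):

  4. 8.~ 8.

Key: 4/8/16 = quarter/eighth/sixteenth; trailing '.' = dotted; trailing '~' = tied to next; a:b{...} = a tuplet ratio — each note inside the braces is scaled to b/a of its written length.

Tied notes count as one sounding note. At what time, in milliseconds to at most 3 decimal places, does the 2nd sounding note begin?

1. 0.0ms @ 0 + 1000.0ms (3/2)
2. 1000.0ms @ 3/2 + 1000.0ms (3/2)

note 2 onset = 3/2b = 1000.0ms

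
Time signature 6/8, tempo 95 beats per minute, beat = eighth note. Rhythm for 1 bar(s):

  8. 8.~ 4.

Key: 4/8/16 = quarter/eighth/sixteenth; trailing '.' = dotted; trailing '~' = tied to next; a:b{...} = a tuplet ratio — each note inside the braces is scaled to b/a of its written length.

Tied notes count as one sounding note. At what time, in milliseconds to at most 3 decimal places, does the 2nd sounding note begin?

1. 0.0ms @ 0 + 947.368ms (3/2)
2. 947.368ms @ 3/2 + 2842.105ms (9/2)

note 2 onset = 3/2b = 947.368ms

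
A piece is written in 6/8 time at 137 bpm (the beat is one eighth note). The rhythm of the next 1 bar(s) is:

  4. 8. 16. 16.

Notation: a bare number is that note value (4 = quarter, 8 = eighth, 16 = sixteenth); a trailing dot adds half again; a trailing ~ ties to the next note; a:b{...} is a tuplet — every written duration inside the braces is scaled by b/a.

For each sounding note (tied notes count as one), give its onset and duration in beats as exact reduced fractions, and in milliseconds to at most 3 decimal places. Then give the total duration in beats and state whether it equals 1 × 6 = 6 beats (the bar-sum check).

1) 0.0ms=0b +1313.869ms=3b
2) 1313.869ms=3b +656.934ms=3/2b
3) 1970.803ms=9/2b +328.467ms=3/4b
4) 2299.27ms=21/4b +328.467ms=3/4b
Σ=6b of 6 (137bpm 6/8) — PASS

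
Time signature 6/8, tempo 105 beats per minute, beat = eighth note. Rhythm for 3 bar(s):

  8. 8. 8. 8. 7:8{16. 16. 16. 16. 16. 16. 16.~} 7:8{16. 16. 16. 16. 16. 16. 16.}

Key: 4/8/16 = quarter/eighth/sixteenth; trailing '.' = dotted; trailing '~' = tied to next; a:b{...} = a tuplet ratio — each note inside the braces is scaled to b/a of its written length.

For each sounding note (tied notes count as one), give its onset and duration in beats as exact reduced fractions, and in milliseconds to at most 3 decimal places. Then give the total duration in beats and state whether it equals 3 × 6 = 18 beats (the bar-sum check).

1) 0.0ms=0b +857.143ms=3/2b
2) 857.143ms=3/2b +857.143ms=3/2b
3) 1714.286ms=3b +857.143ms=3/2b
4) 2571.429ms=9/2b +857.143ms=3/2b
5) 3428.571ms=6b +489.796ms=6/7b
6) 3918.367ms=48/7b +489.796ms=6/7b
7) 4408.163ms=54/7b +489.796ms=6/7b
8) 4897.959ms=60/7b +489.796ms=6/7b
9) 5387.755ms=66/7b +489.796ms=6/7b
10) 5877.551ms=72/7b +489.796ms=6/7b
11) 6367.347ms=78/7b +979.592ms=12/7b
12) 7346.939ms=90/7b +489.796ms=6/7b
13) 7836.735ms=96/7b +489.796ms=6/7b
14) 8326.531ms=102/7b +489.796ms=6/7b
15) 8816.327ms=108/7b +489.796ms=6/7b
16) 9306.122ms=114/7b +489.796ms=6/7b
17) 9795.918ms=120/7b +489.796ms=6/7b
Σ=18b of 18 (105bpm 6/8) — PASS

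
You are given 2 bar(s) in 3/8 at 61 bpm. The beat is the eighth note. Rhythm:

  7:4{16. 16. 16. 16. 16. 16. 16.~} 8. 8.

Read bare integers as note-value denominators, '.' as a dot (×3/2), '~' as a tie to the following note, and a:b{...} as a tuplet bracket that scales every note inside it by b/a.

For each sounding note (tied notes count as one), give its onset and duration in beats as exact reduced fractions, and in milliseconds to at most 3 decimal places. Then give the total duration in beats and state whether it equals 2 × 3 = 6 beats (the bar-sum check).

1) 0.0ms=0b +421.546ms=3/7b
2) 421.546ms=3/7b +421.546ms=3/7b
3) 843.091ms=6/7b +421.546ms=3/7b
4) 1264.637ms=9/7b +421.546ms=3/7b
5) 1686.183ms=12/7b +421.546ms=3/7b
6) 2107.728ms=15/7b +421.546ms=3/7b
7) 2529.274ms=18/7b +1896.956ms=27/14b
8) 4426.23ms=9/2b +1475.41ms=3/2b
Σ=6b of 6 (61bpm 3/8) — PASS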